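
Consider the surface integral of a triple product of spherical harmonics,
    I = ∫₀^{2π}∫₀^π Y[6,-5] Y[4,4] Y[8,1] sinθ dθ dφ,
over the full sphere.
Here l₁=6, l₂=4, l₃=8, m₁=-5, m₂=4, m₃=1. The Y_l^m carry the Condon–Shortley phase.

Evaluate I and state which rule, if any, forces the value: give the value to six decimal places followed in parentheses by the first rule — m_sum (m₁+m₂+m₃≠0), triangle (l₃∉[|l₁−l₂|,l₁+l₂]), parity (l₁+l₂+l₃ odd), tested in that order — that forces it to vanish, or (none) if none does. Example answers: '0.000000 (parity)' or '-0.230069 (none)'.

Rules hold: Σm=0, L=18 even, 2≤8≤10.
N = 13·9·17 = 1989
Δ = 2!·10!·6!/19! = 1/23279256
Racah Σ t=0..2: t=0:+1/1658880 t=1:−1/518400 t=2:+1/1658880 = -1/1382400
⇒ 3j(6 4 8; 0 0 0)² = 504/46189, sgn -1
Racah Σ t=2..2: t=2:+1/522547200 = 1/522547200
⇒ 3j(6 4 8; -5 4 1)² = 35/75582, sgn -1
4πI² = N·(3j₀)²·(3jₘ)² = 8820/877591
I = +1·√(0.0100502/4π) = 0.02828025
No selection rule forces the value: the integral is nonzero (none).

0.028280 (none)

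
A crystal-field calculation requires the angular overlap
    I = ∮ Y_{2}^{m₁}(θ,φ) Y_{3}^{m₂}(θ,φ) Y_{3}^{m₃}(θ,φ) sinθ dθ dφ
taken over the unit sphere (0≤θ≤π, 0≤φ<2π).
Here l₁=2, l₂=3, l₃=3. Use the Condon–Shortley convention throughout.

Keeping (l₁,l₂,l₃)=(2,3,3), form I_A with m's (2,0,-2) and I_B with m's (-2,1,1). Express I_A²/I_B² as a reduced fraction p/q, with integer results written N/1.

Shared (l₁,l₂,l₃)=(2,3,3): N and (l;000)² cancel in I_A²/I_B².
A: Δ = 2!·2!·4!/9! = 1/3780; Racah Σ t=0..0: t=0:+1/24 = 1/24; ⇒ 3j(2 3 3; 2 0 -2)² = 1/21, sgn -1
B: Δ = 2!·2!·4!/9! = 1/3780; Racah Σ t=2..2: t=2:+1/16 = 1/16; ⇒ 3j(2 3 3; -2 1 1)² = 2/35, sgn +1
I_A²/I_B² = (1/21)/(2/35) = 5/6

5/6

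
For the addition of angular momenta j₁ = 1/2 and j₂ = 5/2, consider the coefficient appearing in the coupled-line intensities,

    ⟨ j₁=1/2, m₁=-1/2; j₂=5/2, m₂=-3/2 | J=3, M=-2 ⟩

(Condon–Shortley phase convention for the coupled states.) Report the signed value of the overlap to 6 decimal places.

+√(5/6) ≈ +0.912871

j₁+j₂−J=0  J+j₁−j₂=1  J−j₁+j₂=5  j₁+j₂+J+1=7
(j₁±m₁, j₂±m₂, J±M) = (0,1,1,4,1,5)
P² = 480
sum k=0..0:
  [0] +1/24 = 1/24
S = 1/24
C² = P²·S² = 5/6 ; C = +0.912871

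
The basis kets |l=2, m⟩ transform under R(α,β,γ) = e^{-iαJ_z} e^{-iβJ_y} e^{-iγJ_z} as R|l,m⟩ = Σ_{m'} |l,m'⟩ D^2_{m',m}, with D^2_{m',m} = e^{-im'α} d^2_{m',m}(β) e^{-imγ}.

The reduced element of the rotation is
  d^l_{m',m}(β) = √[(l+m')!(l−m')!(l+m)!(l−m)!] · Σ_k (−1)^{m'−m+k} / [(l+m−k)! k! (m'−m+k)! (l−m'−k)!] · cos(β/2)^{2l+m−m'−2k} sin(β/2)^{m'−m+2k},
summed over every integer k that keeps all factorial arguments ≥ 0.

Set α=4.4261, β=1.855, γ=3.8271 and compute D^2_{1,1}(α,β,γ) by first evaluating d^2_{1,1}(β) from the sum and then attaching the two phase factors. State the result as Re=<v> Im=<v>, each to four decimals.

First d^2_{1,1}(β=1.8550), then the phase factors e^{-i(1)α} and e^{-i(1)γ}:
c=cos(1.855000/2)=0.599836, s=sin(1.855000/2)=0.800123; N=√[6·1·6·1]=6.000000
Admissible k: 0..1 (factorial args all ≥0)
  k=0: (−1)^0·6.0000/(6)·0.5998^4·0.8001^0 = +0.129459
  k=1: (−1)^1·6.0000/(2)·0.5998^2·0.8001^2 = -0.691035
d^2_{1,1}(1.8550) = +0.129459 -0.691035 = -0.561576
D = (-0.282394+0.959298i)·(-0.561576)·(-0.774098+0.633066i) = +0.218284+0.517417i

Re=0.2183 Im=0.5174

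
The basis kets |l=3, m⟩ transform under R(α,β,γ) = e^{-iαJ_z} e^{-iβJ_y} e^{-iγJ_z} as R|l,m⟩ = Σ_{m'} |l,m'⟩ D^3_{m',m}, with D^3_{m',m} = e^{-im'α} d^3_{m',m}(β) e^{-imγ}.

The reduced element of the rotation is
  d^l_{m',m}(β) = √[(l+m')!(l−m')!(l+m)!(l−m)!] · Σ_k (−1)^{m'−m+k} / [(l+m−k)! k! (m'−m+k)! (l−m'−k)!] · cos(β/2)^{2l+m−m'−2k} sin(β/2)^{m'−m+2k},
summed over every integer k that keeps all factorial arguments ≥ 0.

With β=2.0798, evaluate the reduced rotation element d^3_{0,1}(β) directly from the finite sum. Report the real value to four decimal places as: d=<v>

d=0.0708

d^3_{0,1}(β=2.0798) via the finite sum:
With c≡cos(β/2)=0.506306 and s≡sin(β/2)=0.862354, N=[6·6·24·2]^{1/2}=41.569219
Admissible k: 1..3 (factorial args all ≥0)
  k=1: (−1)^0·41.5692/(12)·0.5063^5·0.8624^1 = +0.099390
  k=2: (−1)^1·41.5692/(4)·0.5063^3·0.8624^3 = -0.864985
  k=3: (−1)^2·41.5692/(12)·0.5063^1·0.8624^5 = +0.836433
d^3_{0,1}(2.0798) = +0.099390 -0.864985 +0.836433 = +0.070838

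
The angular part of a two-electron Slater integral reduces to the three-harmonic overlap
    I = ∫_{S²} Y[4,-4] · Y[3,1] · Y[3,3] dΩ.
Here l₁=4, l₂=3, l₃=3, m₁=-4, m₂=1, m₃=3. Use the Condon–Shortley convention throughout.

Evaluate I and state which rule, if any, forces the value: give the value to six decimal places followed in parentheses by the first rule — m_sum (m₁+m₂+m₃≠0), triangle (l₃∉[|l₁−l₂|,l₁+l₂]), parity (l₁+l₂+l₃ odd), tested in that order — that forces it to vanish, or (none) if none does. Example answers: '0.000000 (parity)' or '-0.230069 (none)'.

-0.166198 (none)

Rules hold: Σm=0, L=10 even, 1≤3≤7.
N = 9·7·7 = 441
Δ = 4!·4!·2!/11! = 1/34650
Racah Σ t=1..3: t=1:−1/72 t=2:+1/16 t=3:−1/72 = 5/144
⇒ 3j(4 3 3; 0 0 0)² = 2/77, sgn -1
Racah Σ t=4..4: t=4:+1/1152 = 1/1152
⇒ 3j(4 3 3; -4 1 3)² = 1/33, sgn +1
4πI² = N·(3j₀)²·(3jₘ)² = 42/121
I = -1·√(0.347107/4π) = -0.16619847
No selection rule forces the value: the integral is nonzero (none).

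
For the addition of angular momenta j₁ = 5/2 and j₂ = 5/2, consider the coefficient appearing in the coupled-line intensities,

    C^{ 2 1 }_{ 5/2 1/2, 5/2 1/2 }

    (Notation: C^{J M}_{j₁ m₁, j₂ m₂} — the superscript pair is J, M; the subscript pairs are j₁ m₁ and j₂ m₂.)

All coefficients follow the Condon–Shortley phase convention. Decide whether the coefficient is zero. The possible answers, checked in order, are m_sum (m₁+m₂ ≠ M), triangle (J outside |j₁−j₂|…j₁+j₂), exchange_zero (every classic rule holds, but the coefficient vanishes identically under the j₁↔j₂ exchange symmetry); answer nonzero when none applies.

exchange_zero

m-sum: m₁+m₂ = 1/2+1/2 = 1, M = 1  ✓
triangle: |j₁−j₂| = 0 ≤ J = 2 ≤ j₁+j₂ = 5  ✓
exchange: j₁=j₂ and m₁=m₂, and (−1)^(j₁+j₂−J) = (−1)^3 = −1 forces ⟨j₁m₁;j₂m₂|JM⟩ = −⟨j₂m₂;j₁m₁|JM⟩ = −⟨j₁m₁;j₂m₂|JM⟩ ⇒ the coefficient vanishes identically
Racah sum check: Σ_k collapses to 0 ⇒ CG = 0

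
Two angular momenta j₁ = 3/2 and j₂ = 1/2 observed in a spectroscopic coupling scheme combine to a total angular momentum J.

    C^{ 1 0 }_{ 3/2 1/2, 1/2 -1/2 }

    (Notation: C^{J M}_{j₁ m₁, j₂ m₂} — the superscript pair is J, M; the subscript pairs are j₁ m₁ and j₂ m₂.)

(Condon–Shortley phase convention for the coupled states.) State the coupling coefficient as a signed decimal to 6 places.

√[3·1!2!0!/4! · 2!1!0!1!1!1!] = √(1/2)
  +(−1)^0/∏(0,1,1,0,1,0)! = 1  (running 1)
⟨..|..⟩ = √(1/2)·(1) = +0.707107

+0.707107  (= +√(1/2))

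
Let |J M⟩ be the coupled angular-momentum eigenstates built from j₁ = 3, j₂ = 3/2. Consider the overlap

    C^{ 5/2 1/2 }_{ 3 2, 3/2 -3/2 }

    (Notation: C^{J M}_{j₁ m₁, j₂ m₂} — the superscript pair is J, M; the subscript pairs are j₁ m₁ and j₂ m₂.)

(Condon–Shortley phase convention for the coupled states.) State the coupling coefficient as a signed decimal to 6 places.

+√(3/7) ≈ +0.654654

triangle: 2!·4!·1!/8! = 48/40320
(j±m)!: 5!·1!·0!·3!·3!·2! = 8640
prefactor² = (2J+1)·Δ·N² = 432/7
  k=0: +1/(0!·2!·1!·0!·3!·1!) = 1/12
Σ = 1/12  ⇒  CG² = 432/7·(1/12)² = 3/7
CG = +√(3/7) = +0.654654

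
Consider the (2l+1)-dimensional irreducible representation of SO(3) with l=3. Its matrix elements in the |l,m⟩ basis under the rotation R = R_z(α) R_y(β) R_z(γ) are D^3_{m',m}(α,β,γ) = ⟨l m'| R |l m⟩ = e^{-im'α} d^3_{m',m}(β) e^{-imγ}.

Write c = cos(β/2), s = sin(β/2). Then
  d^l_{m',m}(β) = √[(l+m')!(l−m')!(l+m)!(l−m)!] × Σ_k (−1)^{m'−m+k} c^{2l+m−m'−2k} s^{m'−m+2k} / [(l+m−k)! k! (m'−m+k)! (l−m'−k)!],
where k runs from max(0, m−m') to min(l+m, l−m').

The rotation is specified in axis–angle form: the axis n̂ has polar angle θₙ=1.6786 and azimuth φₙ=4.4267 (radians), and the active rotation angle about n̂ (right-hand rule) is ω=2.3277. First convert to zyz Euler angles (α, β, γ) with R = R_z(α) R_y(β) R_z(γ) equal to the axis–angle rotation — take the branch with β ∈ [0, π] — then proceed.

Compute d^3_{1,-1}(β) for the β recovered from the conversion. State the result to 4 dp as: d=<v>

d=-0.2074

Axis–angle → zyz. n̂ = (sinθₙcosφₙ, sinθₙsinφₙ, cosθₙ) = (-0.280183, -0.953898, -0.107595), ω = 2.3277.
R = I cosω + sinω [n̂]ₓ + (1−cosω) n̂n̂ᵀ gives
  R = [-0.554266, +0.529008, -0.642604; +0.372572, +0.848066, +0.376794; +0.744298, -0.030572, -0.667148]
β = atan2(√(R₁₃²+R₂₃²), R₃₃) = 2.301170; α = atan2(R₂₃, R₁₃) mod 2π = 2.611267; γ = atan2(R₃₂, −R₃₁) mod 2π = 3.182644
d^3_{1,-1}(β=2.3012) via the finite sum:
c=cos(2.301170/2)=0.407954, s=sin(2.301170/2)=0.913003; N=√[24·2·2·24]=48.000000
The bounds max(0,m−m')=0 and min(l+m,l−m')=2 give 3 terms
  k=0: (−1)^2·48.0000/(8)·0.4080^4·0.9130^2 = +0.138528
  k=1: (−1)^3·48.0000/(6)·0.4080^2·0.9130^4 = -0.925123
  k=2: (−1)^4·48.0000/(48)·0.4080^0·0.9130^6 = +0.579205
d^3_{1,-1}(2.3012) = +0.138528 -0.925123 +0.579205 = -0.207390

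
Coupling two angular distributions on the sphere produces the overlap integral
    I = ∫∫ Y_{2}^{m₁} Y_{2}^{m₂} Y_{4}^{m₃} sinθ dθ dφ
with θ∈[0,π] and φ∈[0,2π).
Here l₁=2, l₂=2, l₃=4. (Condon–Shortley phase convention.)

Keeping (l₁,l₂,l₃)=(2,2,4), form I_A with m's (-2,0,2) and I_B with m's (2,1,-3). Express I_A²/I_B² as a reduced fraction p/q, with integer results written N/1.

3/7

Shared (l₁,l₂,l₃)=(2,2,4): N and (l;000)² cancel in I_A²/I_B².
A: Δ = 0!·4!·4!/9! = 1/630; Racah Σ t=0..0: t=0:+1/96 = 1/96; ⇒ 3j(2 2 4; -2 0 2)² = 1/42, sgn +1
B: Δ = 0!·4!·4!/9! = 1/630; Racah Σ t=0..0: t=0:+1/144 = 1/144; ⇒ 3j(2 2 4; 2 1 -3)² = 1/18, sgn -1
I_A²/I_B² = (1/42)/(1/18) = 3/7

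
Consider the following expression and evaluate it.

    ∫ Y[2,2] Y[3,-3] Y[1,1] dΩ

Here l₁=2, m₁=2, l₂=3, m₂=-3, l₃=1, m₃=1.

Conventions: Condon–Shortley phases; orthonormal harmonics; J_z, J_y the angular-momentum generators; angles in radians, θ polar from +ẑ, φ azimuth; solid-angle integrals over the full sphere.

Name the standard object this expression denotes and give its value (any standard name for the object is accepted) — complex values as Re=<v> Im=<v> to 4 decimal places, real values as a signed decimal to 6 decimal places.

Gaunt coefficient, -0.319865

This is a Gaunt coefficient — the integral of a triple product of spherical harmonics over the sphere.
Rules hold: Σm=0, L=6 even, 1≤1≤5.
N = 5·7·3 = 105
Δ = 4!·0!·2!/7! = 1/105
Racah Σ t=2..2: t=2:+1/4 = 1/4
⇒ 3j(2 3 1; 0 0 0)² = 3/35, sgn -1
Racah Σ t=0..0: t=0:+1/48 = 1/48
⇒ 3j(2 3 1; 2 -3 1)² = 1/7, sgn +1
4πI² = N·(3j₀)²·(3jₘ)² = 9/7
I = -1·√(1.28571/4π) = -0.31986543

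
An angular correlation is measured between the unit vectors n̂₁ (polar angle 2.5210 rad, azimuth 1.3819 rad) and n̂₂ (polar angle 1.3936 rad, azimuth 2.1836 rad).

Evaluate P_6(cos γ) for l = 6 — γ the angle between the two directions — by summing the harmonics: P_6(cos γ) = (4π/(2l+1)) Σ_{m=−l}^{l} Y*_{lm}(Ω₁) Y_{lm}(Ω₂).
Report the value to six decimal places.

Addition theorem: P_6(cos γ) = (4π/13) Σ_m Y*_{lm}(Ω₁) Y_{lm}(Ω₂), m = −6…6:
  term(m=-6) = 0.00080 + 0.00817j   from Y*(Ω₁)=-0.00791 + 0.01692j, Y(Ω₂)=0.37798 - 0.22413j
  term(m=-5) = 0.01597 - 0.01881j   from Y*(Ω₁)=-0.07335 - 0.05307j, Y(Ω₂)=-0.02113 + 0.27178j
  term(m=-4) = 0.05637 - 0.00368j   from Y*(Ω₁)=0.18650 - 0.17570j, Y(Ω₂)=0.16999 + 0.14040j
  term(m=-3) = -0.09619 - 0.08721j   from Y*(Ω₁)=0.23945 + 0.37631j, Y(Ω₂)=-0.28074 + 0.07698j
  term(m=-2) = -0.00190 - 0.05815j   from Y*(Ω₁)=-0.36259 + 0.14389j, Y(Ω₂)=-0.05046 + 0.14034j
  term(m=-1) = 0.01590 - 0.01642j   from Y*(Ω₁)=0.01465 + 0.07661j, Y(Ω₂)=-0.16856 - 0.23973j
  term(m=+0) = 0.05360 + 0.00000j   from Y*(Ω₁)=-0.41437 + 0.00000j, Y(Ω₂)=-0.12934 + 0.00000j
  term(m=+1) = 0.01590 + 0.01642j   from Y*(Ω₁)=-0.01465 + 0.07661j, Y(Ω₂)=0.16856 - 0.23973j
  term(m=+2) = -0.00190 + 0.05815j   from Y*(Ω₁)=-0.36259 - 0.14389j, Y(Ω₂)=-0.05046 - 0.14034j
  term(m=+3) = -0.09619 + 0.08721j   from Y*(Ω₁)=-0.23945 + 0.37631j, Y(Ω₂)=0.28074 + 0.07698j
  term(m=+4) = 0.05637 + 0.00368j   from Y*(Ω₁)=0.18650 + 0.17570j, Y(Ω₂)=0.16999 - 0.14040j
  term(m=+5) = 0.01597 + 0.01881j   from Y*(Ω₁)=0.07335 - 0.05307j, Y(Ω₂)=0.02113 + 0.27178j
  term(m=+6) = 0.00080 - 0.00817j   from Y*(Ω₁)=-0.00791 - 0.01692j, Y(Ω₂)=0.37798 + 0.22413j
Total Σ_m = 0.03550 - 0.00000j. Multiply by 0.966644: 0.03432 - 0.00000j. P_6(cos γ) = 0.034317

0.034317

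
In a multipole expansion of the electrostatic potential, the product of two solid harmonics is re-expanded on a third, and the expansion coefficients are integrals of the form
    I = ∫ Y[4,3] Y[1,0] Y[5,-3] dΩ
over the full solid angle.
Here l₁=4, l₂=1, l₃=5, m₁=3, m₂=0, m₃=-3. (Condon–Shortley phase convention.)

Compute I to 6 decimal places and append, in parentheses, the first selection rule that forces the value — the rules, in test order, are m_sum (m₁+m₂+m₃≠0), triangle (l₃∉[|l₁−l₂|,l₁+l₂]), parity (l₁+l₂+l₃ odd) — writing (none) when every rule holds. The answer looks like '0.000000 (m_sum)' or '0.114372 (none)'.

-0.196426 (none)

m-sum 0 ✓  L=10 even ✓  3≤5≤5 ✓
Π(2lᵢ+1) = 9×3×11 = 297
triangle coeff Δ(4,1,5) = 1/495
Σ_t [0,0]: t=0:+1/576 = 1/576
(3j)²=5/99 [(4 1 5; 0 0 0)], sign=-1
Σ_t [0,0]: t=0:+1/5040 = 1/5040
(3j)²=16/495 [(4 1 5; 3 0 -3)], sign=+1
⇒ 4πI² = 16/33
I = (-1)√(16/33/(4π)) = -0.19642560
No selection rule forces the value: the integral is nonzero (none).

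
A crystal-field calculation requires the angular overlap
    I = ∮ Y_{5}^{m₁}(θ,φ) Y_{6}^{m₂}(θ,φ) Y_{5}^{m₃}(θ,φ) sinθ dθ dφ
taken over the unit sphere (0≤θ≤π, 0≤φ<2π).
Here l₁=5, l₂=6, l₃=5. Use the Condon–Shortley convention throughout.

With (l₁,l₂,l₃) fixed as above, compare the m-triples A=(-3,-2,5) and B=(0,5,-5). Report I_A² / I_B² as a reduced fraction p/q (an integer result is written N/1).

Shared (l₁,l₂,l₃)=(5,6,5): N and (l;000)² cancel in I_A²/I_B².
A: Δ = 6!·4!·6!/17! = 1/28588560; Racah Σ t=4..4: t=4:+1/829440 = 1/829440; ⇒ 3j(5 6 5; -3 -2 5)² = 35/2431, sgn +1
B: Δ = 6!·4!·6!/17! = 1/28588560; Racah Σ t=5..5: t=5:−1/2073600 = -1/2073600; ⇒ 3j(5 6 5; 0 5 -5)² = 15/884, sgn -1
I_A²/I_B² = (35/2431)/(15/884) = 28/33

28/33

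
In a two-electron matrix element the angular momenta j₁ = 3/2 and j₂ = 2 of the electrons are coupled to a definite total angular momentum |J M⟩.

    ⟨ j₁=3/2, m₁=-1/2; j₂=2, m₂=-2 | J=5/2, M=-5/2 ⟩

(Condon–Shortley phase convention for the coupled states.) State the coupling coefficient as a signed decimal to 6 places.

+0.755929

triangle: 1!*2!*3!/7! = 12/5040
(j±m)!: 1!*2!*0!*4!*0!*5! = 5760
prefactor² = (2J+1)*Δ*N² = 576/7
  k=0: +1/(0!*1!*2!*0!*0!*3!) = 1/12
Σ = 1/12  ⇒  CG² = 576/7*(1/12)² = 4/7
CG = +√(4/7) = +0.755929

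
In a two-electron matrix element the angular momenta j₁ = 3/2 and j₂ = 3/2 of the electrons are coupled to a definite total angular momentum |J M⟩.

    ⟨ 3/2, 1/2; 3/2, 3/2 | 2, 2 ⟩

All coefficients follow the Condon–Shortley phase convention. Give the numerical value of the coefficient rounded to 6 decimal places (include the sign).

−√(1/2) ≈ -0.707107

√[5·1!2!2!/6! · 2!1!3!0!4!0!] = √(8)
  +(−1)^1/∏(1,0,0,2,2,0)! = -1/4  (running -1/4)
⟨..|..⟩ = √(8)·(-1/4) = -0.707107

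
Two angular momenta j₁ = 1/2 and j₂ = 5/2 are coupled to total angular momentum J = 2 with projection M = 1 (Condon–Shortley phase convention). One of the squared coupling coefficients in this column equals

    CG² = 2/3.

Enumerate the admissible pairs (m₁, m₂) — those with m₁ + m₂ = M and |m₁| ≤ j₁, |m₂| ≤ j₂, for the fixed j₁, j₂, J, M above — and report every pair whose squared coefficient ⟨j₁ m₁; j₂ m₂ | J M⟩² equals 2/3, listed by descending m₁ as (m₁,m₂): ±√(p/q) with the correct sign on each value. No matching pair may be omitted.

Admissible pairs with m₁+m₂ = M = 1: (-1/2,3/2), (1/2,1/2)
  (m₁,m₂)=(1/2,1/2): CG² = 1/3, CG = +√(1/3)
  (m₁,m₂)=(-1/2,3/2): CG² = 2/3, CG = −√(2/3)   ← matches the target
Pairs with CG² = 2/3: (-1/2,3/2): −√(2/3)

(-1/2,3/2): −√(2/3)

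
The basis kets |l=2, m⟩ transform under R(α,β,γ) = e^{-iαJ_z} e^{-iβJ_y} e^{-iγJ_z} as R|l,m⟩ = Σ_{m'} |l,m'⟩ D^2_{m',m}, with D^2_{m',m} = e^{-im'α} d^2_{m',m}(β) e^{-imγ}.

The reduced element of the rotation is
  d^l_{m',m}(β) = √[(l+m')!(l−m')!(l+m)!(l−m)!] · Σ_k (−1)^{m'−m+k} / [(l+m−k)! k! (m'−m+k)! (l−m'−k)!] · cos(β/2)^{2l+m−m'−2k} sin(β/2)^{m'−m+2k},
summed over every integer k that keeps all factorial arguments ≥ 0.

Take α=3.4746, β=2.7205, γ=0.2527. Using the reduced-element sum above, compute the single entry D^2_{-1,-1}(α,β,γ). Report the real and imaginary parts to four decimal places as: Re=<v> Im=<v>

Re=0.1028 Im=0.0682

D^2_{-1,-1}(3.4746,2.7205,0.2527) = e^{-i·-1·3.4746}·d^2_{-1,-1}(2.7205)·e^{-i·-1·0.2527}. Compute d first:
With c≡cos(β/2)=0.208994 and s≡sin(β/2)=0.977917, N=[1·6·1·6]^{1/2}=6.000000
k: max(0,(-1)−(-1))=0 … min(2+(-1),2−(-1))=1
  k=0: (−1)^0·6.0000/(6)·0.2090^4·0.9779^0 = +0.001908
  k=1: (−1)^1·6.0000/(2)·0.2090^2·0.9779^2 = -0.125312
d^2_{-1,-1}(2.7205) = +0.001908 -0.125312 = -0.123404
Phases: e^{-i·(-1)·3.4746}=-0.945064-0.326887i, e^{-i·(-1)·0.2527}=+0.968241+0.250019i ⇒ D=+0.102836+0.068217i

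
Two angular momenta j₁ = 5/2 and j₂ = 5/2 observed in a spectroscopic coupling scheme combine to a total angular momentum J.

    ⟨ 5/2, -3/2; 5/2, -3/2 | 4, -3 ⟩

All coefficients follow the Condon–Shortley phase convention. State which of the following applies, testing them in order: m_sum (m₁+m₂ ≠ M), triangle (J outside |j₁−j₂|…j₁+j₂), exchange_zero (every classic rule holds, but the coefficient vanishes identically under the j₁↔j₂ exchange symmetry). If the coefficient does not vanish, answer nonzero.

m-sum: m₁+m₂ = -3/2+(-3/2) = -3, M = -3  ✓
triangle: |j₁−j₂| = 0 ≤ J = 4 ≤ j₁+j₂ = 5  ✓
exchange: j₁=j₂ and m₁=m₂, and (−1)^(j₁+j₂−J) = (−1)^1 = −1 forces ⟨j₁m₁;j₂m₂|JM⟩ = −⟨j₂m₂;j₁m₁|JM⟩ = −⟨j₁m₁;j₂m₂|JM⟩ ⇒ the coefficient vanishes identically
Racah sum check: Σ_k collapses to 0 ⇒ CG = 0

exchange_zero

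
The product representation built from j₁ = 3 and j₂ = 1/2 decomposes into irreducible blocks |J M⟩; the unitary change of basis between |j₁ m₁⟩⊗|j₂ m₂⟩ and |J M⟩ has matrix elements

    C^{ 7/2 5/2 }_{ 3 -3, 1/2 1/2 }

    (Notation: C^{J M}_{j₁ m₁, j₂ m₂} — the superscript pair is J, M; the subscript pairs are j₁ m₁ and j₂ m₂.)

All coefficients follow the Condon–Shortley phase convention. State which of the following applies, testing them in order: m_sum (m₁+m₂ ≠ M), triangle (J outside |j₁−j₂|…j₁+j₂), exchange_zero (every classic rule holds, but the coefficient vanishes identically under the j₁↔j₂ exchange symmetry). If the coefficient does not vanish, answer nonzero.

m_sum

m-sum: m₁+m₂ = -3+1/2 = -5/2, M = 5/2  ✗ ⇒ coefficient is 0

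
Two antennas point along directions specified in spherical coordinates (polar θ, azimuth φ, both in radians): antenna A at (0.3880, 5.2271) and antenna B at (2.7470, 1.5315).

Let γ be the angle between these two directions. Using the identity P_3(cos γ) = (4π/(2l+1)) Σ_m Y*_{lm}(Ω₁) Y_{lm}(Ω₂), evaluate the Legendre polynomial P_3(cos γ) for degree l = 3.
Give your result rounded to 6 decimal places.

Expand P_3 via completeness: Σ_{m} conj(Y_{3,m}) at Ω₁ times Y_{3,m} at Ω₂ —
  [-3]  conj(Y_{3,-3})(Ω₁) = -0.022587+0.000602i ; Y_{3,-3}(Ω₂) = -0.002788+0.023540i ; Δ = +0.000049-0.000533i
  [-2]  conj(Y_{3,-2})(Ω₁) = -0.069780-0.116049i ; Y_{3,-2}(Ω₂) = +0.139000+0.010947i ; Δ = -0.008429-0.016895i
  [-1]  conj(Y_{3,-1})(Ω₁) = +0.197689-0.349546i ; Y_{3,-1}(Ω₂) = +0.015917-0.404844i ; Δ = -0.138365-0.085597i
  [+0]  conj(Y_{3,0})(Ω₁) = +0.443646-0.000000i ; Y_{3,0}(Ω₂) = -0.434434+0.000000i ; Δ = -0.192735+0.000000i
  [+1]  conj(Y_{3,1})(Ω₁) = -0.197689-0.349546i ; Y_{3,1}(Ω₂) = -0.015917-0.404844i ; Δ = -0.138365+0.085597i
  [+2]  conj(Y_{3,2})(Ω₁) = -0.069780+0.116049i ; Y_{3,2}(Ω₂) = +0.139000-0.010947i ; Δ = -0.008429+0.016895i
  [+3]  conj(Y_{3,3})(Ω₁) = +0.022587+0.000602i ; Y_{3,3}(Ω₂) = +0.002788+0.023540i ; Δ = +0.000049+0.000533i
Accumulated sum -0.486225-0.000000i; after 4π/(2l+1) scaling, -0.872869-0.000000i ⇒ P_3 = -0.872869

-0.872869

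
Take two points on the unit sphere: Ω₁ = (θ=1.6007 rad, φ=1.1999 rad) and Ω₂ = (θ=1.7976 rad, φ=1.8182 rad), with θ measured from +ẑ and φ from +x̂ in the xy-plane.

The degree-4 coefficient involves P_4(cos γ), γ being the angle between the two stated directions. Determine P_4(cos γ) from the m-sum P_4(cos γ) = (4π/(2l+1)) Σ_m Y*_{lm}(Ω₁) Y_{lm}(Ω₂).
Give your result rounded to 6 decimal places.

Term-by-term m-sum for l=4 (normalisation 4π/9 = 1.396263):
  term(m=-4) = (-0.138298, -0.109206)   from Y*(Ω₁)=(0.038476, -0.440063), Y(Ω₂)=(0.219007, -0.333416)
  term(m=-3) = (-0.002728, -0.009341)   from Y*(Ω₁)=(0.033520, 0.016529), Y(Ω₂)=(-0.175996, -0.191895)
  term(m=-2) = (0.022354, -0.064380)   from Y*(Ω₁)=(0.244868, -0.224392), Y(Ω₂)=(0.180581, -0.097438)
  term(m=-1) = (0.009460, -0.006729)   from Y*(Ω₁)=(0.015342, 0.039449), Y(Ω₂)=(-0.067168, -0.265928)
  term(m=+0) = (0.052322, 0.000000)   from Y*(Ω₁)=(0.314523, -0.000000), Y(Ω₂)=(0.166355, 0.000000)
  term(m=+1) = (0.009460, 0.006729)   from Y*(Ω₁)=(-0.015342, 0.039449), Y(Ω₂)=(0.067168, -0.265928)
  term(m=+2) = (0.022354, 0.064380)   from Y*(Ω₁)=(0.244868, 0.224392), Y(Ω₂)=(0.180581, 0.097438)
  term(m=+3) = (-0.002728, 0.009341)   from Y*(Ω₁)=(-0.033520, 0.016529), Y(Ω₂)=(0.175996, -0.191895)
  term(m=+4) = (-0.138298, 0.109206)   from Y*(Ω₁)=(0.038476, 0.440063), Y(Ω₂)=(0.219007, 0.333416)
Total Σ_m = (-0.166100, 0.000000). Multiply by 1.396263: (-0.231919, 0.000000). P_4(cos γ) = -0.231919

-0.231919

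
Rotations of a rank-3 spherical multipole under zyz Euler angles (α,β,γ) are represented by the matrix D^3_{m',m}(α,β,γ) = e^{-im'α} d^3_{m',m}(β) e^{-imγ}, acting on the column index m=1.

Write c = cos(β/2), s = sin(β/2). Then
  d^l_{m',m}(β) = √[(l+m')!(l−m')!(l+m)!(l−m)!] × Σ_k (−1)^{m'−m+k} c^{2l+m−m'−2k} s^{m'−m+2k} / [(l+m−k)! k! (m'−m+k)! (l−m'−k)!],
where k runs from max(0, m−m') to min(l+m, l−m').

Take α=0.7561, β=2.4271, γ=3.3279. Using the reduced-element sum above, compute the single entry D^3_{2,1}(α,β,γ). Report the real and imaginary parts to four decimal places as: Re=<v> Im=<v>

D^3_{2,1}(0.7561,2.4271,3.3279) = e^{-i·2·0.7561}·d^3_{2,1}(2.4271)·e^{-i·1·3.3279}. Compute d first:
c=cos(2.427100/2)=0.349696, s=sin(2.427100/2)=0.936863; N=√[120·1·24·2]=75.894664
The bounds max(0,m−m')=0 and min(l+m,l−m')=1 give 2 terms
  k=0: (−1)^1·75.8947/(24)·0.3497^5·0.9369^1 = -0.015493
  k=1: (−1)^2·75.8947/(12)·0.3497^3·0.9369^3 = +0.222397
d^3_{2,1}(2.4271) = -0.015493 +0.222397 = +0.206905
D = (+0.058563-0.998284i)·(+0.206905)·(-0.982695+0.185231i) = +0.026352+0.205220i

Re=0.0264 Im=0.2052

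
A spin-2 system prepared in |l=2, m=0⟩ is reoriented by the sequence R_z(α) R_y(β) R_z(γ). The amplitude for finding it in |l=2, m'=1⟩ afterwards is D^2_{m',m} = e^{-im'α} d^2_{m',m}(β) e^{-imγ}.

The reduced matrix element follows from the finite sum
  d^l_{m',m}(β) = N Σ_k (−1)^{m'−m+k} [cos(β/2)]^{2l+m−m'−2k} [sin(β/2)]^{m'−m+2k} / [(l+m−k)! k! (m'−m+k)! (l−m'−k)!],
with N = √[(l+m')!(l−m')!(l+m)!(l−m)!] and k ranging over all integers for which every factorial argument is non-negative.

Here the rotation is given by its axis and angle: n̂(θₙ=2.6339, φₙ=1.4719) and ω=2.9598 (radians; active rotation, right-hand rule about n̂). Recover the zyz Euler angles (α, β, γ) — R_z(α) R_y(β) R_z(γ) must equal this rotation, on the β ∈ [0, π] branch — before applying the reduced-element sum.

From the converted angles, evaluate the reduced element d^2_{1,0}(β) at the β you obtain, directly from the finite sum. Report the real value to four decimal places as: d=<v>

d=-0.5512

Axis–angle → zyz. n̂ = (sinθₙcosφₙ, sinθₙsinφₙ, cosθₙ) = (+0.048001, +0.483787, -0.873869), ω = 2.9598.
R = I cosω + sinω [n̂]ₓ + (1−cosω) n̂n̂ᵀ gives
  R = [-0.978951, +0.204051, +0.004263; -0.111927, -0.519279, -0.847244; -0.170668, -0.829887, +0.531187]
β = atan2(√(R₁₃²+R₂₃²), R₃₃) = 1.010795; α = atan2(R₂₃, R₁₃) mod 2π = 4.717420; γ = atan2(R₃₂, −R₃₁) mod 2π = 4.915213
d^2_{1,0}(β=1.0108) via the finite sum:
With c≡cos(β/2)=0.874982 and s≡sin(β/2)=0.484155, N=[6·1·2·2]^{1/2}=4.898979
The bounds max(0,m−m')=0 and min(l+m,l−m')=1 give 2 terms
  k=0: (−1)^1·4.8990/(2)·0.8750^3·0.4842^1 = -0.794434
  k=1: (−1)^2·4.8990/(2)·0.8750^1·0.4842^3 = +0.243236
d^2_{1,0}(1.0108) = -0.794434 +0.243236 = -0.551197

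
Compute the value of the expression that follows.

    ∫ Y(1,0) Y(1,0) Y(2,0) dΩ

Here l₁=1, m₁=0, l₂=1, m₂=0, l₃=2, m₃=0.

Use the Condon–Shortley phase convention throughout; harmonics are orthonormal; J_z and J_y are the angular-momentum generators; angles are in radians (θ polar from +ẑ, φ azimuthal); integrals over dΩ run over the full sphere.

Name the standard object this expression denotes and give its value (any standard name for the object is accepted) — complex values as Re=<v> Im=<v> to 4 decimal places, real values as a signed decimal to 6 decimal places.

Gaunt coefficient, +0.252313

This is a Gaunt coefficient — the integral of a triple product of spherical harmonics over the sphere.
Checks pass: Σm=0; 4 even; l₃=2∈[0,2].
(2·1+1)(2·1+1)(2·2+1) = 45
Δ: 0! 2! 2! / 5! → 1/30
sum: t=0:+1/1 = 1/1
3j²(1 1 2; 0 0 0) = Δ·Π!·Σ² = 2/15  (sign +1)
(m-triple is (0,0,0) — same symbol as above.)
combine: 4πI² = 45·2/15·2/15 = 4/5
take √, sign +1: I = 0.25231325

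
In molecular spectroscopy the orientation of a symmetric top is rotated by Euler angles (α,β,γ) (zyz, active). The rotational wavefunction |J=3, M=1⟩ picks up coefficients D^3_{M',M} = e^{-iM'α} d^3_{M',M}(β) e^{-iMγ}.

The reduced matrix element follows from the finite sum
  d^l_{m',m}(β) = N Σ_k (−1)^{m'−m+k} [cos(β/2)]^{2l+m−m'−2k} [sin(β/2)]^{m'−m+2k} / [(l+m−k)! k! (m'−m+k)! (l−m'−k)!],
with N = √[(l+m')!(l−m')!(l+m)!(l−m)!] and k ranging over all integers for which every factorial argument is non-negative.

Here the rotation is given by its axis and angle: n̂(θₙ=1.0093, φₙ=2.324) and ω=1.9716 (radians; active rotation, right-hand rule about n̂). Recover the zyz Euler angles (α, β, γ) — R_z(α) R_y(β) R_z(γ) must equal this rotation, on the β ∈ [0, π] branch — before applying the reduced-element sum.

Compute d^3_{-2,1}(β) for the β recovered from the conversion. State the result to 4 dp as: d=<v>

Axis–angle → zyz. n̂ = (sinθₙcosφₙ, sinθₙsinφₙ, cosθₙ) = (-0.578961, +0.617493, +0.532453), ω = 1.9716.
R = I cosω + sinω [n̂]ₓ + (1−cosω) n̂n̂ᵀ gives
  R = [+0.075816, -0.987243, +0.140012; -0.006732, +0.139906, +0.990142; -0.997099, -0.076012, +0.003961]
β = atan2(√(R₁₃²+R₂₃²), R₃₃) = 1.566836; α = atan2(R₂₃, R₁₃) mod 2π = 1.430322; γ = atan2(R₃₂, −R₃₁) mod 2π = 6.207100
d^3_{-2,1}(β=1.5668) via the finite sum:
Half-angle: c=0.708506, s=0.705705. N=√(1·120·24·2)=75.894664
Admissible k: 3..4 (factorial args all ≥0)
  k=3: (−1)^0·75.8947/(12)·0.7085^3·0.7057^3 = +0.790551
  k=4: (−1)^1·75.8947/(24)·0.7085^1·0.7057^5 = -0.392157
d^3_{-2,1}(1.5668) = +0.790551 -0.392157 = +0.398394

d=0.3984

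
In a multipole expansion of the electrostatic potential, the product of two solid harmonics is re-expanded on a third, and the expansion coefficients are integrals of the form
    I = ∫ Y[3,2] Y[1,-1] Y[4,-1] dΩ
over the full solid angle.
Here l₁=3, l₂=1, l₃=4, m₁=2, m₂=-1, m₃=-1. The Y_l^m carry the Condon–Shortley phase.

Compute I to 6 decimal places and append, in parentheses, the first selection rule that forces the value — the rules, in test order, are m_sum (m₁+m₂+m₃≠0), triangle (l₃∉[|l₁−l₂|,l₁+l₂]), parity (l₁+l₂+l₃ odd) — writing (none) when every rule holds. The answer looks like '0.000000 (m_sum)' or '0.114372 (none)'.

-0.106622 (none)

Checks pass: Σm=0; 8 even; l₃=4∈[2,4].
(2·3+1)(2·1+1)(2·4+1) = 189
Δ: 0! 6! 2! / 9! → 1/252
sum: t=0:+1/36 = 1/36
3j²(3 1 4; 0 0 0) = Δ·Π!·Σ² = 4/63  (sign +1)
sum: t=0:+1/240 = 1/240
3j²(3 1 4; 2 -1 -1) = Δ·Π!·Σ² = 1/84  (sign -1)
combine: 4πI² = 189·4/63·1/84 = 1/7
take √, sign -1: I = -0.10662181
No selection rule forces the value: the integral is nonzero (none).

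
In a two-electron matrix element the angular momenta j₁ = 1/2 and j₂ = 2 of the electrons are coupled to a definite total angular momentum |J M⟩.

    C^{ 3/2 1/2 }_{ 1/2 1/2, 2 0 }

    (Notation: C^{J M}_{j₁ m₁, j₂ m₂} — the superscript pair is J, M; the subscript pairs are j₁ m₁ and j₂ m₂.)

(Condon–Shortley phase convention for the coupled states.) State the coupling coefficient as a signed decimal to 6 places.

+√(2/5) = +0.632456

√[4·1!0!3!/5! · 1!0!2!2!2!1!] = √(8/5)
  +(−1)^0/∏(0,1,0,2,0,1)! = 1/2  (running 1/2)
⟨..|..⟩ = √(8/5)·(1/2) = +0.632456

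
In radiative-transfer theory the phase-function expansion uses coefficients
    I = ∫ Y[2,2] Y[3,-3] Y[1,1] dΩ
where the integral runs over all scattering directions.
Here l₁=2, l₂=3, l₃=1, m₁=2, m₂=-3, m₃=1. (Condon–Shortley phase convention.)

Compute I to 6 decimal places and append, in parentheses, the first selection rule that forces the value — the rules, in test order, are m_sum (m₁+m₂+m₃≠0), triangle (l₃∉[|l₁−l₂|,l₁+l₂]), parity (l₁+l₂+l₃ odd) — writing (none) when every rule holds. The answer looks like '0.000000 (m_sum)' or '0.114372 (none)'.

m-sum 0 ✓  L=6 even ✓  1≤1≤5 ✓
Π(2lᵢ+1) = 5×7×3 = 105
triangle coeff Δ(2,3,1) = 1/105
Σ_t [2,2]: t=2:+1/4 = 1/4
(3j)²=3/35 [(2 3 1; 0 0 0)], sign=-1
Σ_t [0,0]: t=0:+1/48 = 1/48
(3j)²=1/7 [(2 3 1; 2 -3 1)], sign=+1
⇒ 4πI² = 9/7
I = (-1)√(9/7/(4π)) = -0.31986543
No selection rule forces the value: the integral is nonzero (none).

-0.319865 (none)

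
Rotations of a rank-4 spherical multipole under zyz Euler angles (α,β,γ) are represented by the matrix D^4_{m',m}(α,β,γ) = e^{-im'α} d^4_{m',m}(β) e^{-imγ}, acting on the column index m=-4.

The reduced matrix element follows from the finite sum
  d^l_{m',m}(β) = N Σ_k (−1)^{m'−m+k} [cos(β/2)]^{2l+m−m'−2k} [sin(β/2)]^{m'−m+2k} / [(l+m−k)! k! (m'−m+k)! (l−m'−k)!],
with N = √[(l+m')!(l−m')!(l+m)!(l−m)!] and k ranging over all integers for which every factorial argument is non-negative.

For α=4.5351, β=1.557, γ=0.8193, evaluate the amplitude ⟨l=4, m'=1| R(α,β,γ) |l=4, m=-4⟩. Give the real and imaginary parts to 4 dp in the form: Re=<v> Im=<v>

First d^4_{1,-4}(β=1.5570), then the phase factors e^{-i(1)α} and e^{-i(-4)γ}:
With c≡cos(β/2)=0.711968 and s≡sin(β/2)=0.702212, N=[120·6·1·40320]^{1/2}=5387.986637
k∈{0} keeps every argument non-negative
  k=0: (−1)^5·5387.9866/(720)·0.7120^3·0.7022^5 = -0.461123
d^4_{1,-4}(1.5570) = -0.461123
Attach z-rotation phases: D = e^{-i(1)(4.5351)}·(-0.461123)·e^{-i(-4)(0.8193)} = -0.141941+0.438734i

Re=-0.1419 Im=0.4387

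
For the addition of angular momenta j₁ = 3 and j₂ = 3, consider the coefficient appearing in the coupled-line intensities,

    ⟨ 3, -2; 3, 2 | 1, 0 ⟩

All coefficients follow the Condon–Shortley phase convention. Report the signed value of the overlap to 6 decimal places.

+0.377964  (= +√(1/7))

triangle: 5!·1!·1!/8! = 120/40320
(j±m)!: 1!·5!·5!·1!·1!·1! = 14400
prefactor² = (2J+1)·Δ·N² = 900/7
  k=4: +1/(4!·1!·1!·1!·0!·0!) = 1/24
  k=5: −1/(5!·0!·0!·0!·1!·1!) = -1/120
Σ = 1/30  ⇒  CG² = 900/7·(1/30)² = 1/7
CG = +√(1/7) = +0.377964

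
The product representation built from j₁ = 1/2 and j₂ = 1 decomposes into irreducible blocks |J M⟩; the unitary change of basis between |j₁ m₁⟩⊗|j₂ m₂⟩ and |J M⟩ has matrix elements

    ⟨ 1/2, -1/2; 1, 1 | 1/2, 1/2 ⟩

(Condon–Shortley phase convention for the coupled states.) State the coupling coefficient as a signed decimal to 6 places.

triangle: 1!·0!·1!/3! = 1/6
(j±m)!: 0!·1!·2!·0!·1!·0! = 2
prefactor² = (2J+1)·Δ·N² = 2/3
  k=1: −1/(1!·0!·0!·1!·0!·0!) = -1
Σ = -1  ⇒  CG² = 2/3·(-1)² = 2/3
CG = −√(2/3) = -0.816497

−√(2/3) ≈ -0.816497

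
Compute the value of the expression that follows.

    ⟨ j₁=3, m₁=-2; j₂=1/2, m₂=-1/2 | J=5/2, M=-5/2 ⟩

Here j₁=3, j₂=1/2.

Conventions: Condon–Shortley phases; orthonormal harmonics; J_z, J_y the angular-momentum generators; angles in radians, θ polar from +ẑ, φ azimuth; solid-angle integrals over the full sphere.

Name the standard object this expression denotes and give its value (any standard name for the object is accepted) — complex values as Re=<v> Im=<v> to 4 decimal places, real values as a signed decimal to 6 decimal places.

Clebsch–Gordan coefficient, +√(1/7) ≈ +0.377964

This is a Clebsch–Gordan (vector-coupling) coefficient.
j₁+j₂−J=1  J+j₁−j₂=5  J−j₁+j₂=0  j₁+j₂+J+1=7
(j₁±m₁, j₂±m₂, J±M) = (1,5,0,1,0,5)
P² = 14400/7
sum k=0..0:
  [0] +1/120 = 1/120
S = 1/120
C² = P²·S² = 1/7 ; C = +0.377964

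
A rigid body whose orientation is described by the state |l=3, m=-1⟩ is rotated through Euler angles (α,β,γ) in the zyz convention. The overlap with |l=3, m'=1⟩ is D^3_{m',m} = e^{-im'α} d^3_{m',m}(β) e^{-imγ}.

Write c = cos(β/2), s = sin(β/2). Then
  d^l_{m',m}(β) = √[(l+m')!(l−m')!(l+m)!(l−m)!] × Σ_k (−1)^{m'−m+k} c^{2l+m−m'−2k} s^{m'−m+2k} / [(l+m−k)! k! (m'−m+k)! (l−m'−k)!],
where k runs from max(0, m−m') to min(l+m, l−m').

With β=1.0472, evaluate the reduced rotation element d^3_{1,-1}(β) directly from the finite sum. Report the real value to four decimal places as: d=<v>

d=0.4844

d^3_{1,-1}(β=1.0472) via the finite sum:
With c≡cos(β/2)=0.866025 and s≡sin(β/2)=0.500001, N=[24·2·2·24]^{1/2}=48.000000
The bounds max(0,m−m')=0 and min(l+m,l−m')=2 give 3 terms
  k=0: (−1)^2·48.0000/(8)·0.8660^4·0.5000^2 = +0.843751
  k=1: (−1)^3·48.0000/(6)·0.8660^2·0.5000^4 = -0.375003
  k=2: (−1)^4·48.0000/(48)·0.8660^0·0.5000^6 = +0.015625
d^3_{1,-1}(1.0472) = +0.843751 -0.375003 +0.015625 = +0.484374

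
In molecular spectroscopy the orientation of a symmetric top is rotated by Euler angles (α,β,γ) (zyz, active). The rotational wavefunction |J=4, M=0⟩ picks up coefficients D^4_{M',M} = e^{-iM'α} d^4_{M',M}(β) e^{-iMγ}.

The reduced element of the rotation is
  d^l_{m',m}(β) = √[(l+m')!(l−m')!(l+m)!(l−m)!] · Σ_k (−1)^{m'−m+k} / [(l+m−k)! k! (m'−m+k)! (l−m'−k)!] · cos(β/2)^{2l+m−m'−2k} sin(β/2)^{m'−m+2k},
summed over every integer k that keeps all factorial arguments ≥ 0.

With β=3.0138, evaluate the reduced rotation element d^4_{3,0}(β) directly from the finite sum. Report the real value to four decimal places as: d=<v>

d=0.0030

d^4_{3,0}(β=3.0138) via the finite sum:
Half-angle: c=0.063853, s=0.997959. N=√(5040·1·24·24)=1703.830978
The bounds max(0,m−m')=0 and min(l+m,l−m')=1 give 2 terms
  k=0: (−1)^3·1703.8310/(144)·0.0639^5·0.9980^3 = -0.000012
  k=1: (−1)^4·1703.8310/(144)·0.0639^3·0.9980^5 = +0.003049
d^4_{3,0}(3.0138) = -0.000012 +0.003049 = +0.003037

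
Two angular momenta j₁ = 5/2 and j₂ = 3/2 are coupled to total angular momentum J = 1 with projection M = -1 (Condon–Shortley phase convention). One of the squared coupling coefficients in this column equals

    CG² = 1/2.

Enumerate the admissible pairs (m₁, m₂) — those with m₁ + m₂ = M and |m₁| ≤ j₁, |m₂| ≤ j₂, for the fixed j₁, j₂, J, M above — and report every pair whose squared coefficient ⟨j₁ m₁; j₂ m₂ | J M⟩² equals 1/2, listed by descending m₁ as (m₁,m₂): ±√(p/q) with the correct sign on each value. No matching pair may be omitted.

(-5/2,3/2): −√(1/2)

Admissible pairs with m₁+m₂ = M = -1: (-5/2,3/2), (-3/2,1/2), (-1/2,-1/2), (1/2,-3/2)
  (m₁,m₂)=(1/2,-3/2): CG² = 1/20, CG = +√(1/20)
  (m₁,m₂)=(-1/2,-1/2): CG² = 3/20, CG = −√(3/20)
  (m₁,m₂)=(-3/2,1/2): CG² = 3/10, CG = +√(3/10)
  (m₁,m₂)=(-5/2,3/2): CG² = 1/2, CG = −√(1/2)   ← matches the target
Pairs with CG² = 1/2: (-5/2,3/2): −√(1/2)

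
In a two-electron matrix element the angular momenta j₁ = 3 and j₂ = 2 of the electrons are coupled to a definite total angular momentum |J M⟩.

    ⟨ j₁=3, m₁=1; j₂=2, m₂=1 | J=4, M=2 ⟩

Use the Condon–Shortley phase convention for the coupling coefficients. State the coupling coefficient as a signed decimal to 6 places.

triangle: 1!*5!*3!/10! = 720/3628800
(j±m)!: 4!*2!*3!*1!*6!*2! = 414720
prefactor² = (2J+1)*Δ*N² = 5184/7
  k=0: +1/(0!*1!*2!*3!*3!*0!) = 1/72
  k=1: −1/(1!*0!*1!*2!*4!*1!) = -1/48
Σ = -1/144  ⇒  CG² = 5184/7*(-1/144)² = 1/28
CG = −√(1/28) = -0.188982

-0.188982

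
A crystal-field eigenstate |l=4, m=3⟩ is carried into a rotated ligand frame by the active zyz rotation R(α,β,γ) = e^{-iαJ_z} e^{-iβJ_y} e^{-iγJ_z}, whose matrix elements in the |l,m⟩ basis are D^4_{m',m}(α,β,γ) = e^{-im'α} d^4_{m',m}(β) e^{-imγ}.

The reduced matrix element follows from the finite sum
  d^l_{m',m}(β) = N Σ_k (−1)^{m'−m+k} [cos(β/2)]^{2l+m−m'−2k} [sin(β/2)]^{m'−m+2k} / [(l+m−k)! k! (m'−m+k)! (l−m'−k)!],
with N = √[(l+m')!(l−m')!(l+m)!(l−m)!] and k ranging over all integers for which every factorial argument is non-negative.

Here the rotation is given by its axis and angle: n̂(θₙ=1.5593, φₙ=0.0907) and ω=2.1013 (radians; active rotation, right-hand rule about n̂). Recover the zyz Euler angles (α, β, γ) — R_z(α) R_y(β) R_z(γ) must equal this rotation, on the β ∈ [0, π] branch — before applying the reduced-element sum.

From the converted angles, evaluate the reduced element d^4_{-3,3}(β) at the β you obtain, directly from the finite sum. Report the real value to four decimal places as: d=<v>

d=0.4169

Axis–angle → zyz. n̂ = (sinθₙcosφₙ, sinθₙsinφₙ, cosθₙ) = (+0.995824, +0.090570, +0.011496), ω = 2.1013.
R = I cosω + sinω [n̂]ₓ + (1−cosω) n̂n̂ᵀ gives
  R = [+0.987448, +0.125909, +0.095362; +0.145741, -0.493615, -0.857382; -0.060881, +0.860518, -0.505769]
β = atan2(√(R₁₃²+R₂₃²), R₃₃) = 2.101069; α = atan2(R₂₃, R₁₃) mod 2π = 4.823158; γ = atan2(R₃₂, −R₃₁) mod 2π = 1.500165
d^4_{-3,3}(β=2.1011) via the finite sum:
c=cos(2.101069/2)=0.497107, s=sin(2.101069/2)=0.867689; N=√[1·5040·5040·1]=5040.000000
The bounds max(0,m−m')=6 and min(l+m,l−m')=7 give 2 terms
  k=6: (−1)^0·5040.0000/(720)·0.4971^2·0.8677^6 = +0.738215
  k=7: (−1)^1·5040.0000/(5040)·0.4971^0·0.8677^8 = -0.321302
d^4_{-3,3}(2.1011) = +0.738215 -0.321302 = +0.416914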